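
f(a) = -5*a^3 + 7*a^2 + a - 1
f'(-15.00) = -3584.00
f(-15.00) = 18434.00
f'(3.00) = -92.00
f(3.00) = -70.00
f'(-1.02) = -28.89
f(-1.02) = 10.57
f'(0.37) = 4.13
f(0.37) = 0.08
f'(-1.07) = -31.15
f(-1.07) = 12.07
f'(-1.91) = -80.46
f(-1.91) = 57.47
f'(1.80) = -22.40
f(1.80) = -5.68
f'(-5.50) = -529.75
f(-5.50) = 1037.12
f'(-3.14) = -190.85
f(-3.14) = 219.67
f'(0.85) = 2.06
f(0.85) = 1.84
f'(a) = -15*a^2 + 14*a + 1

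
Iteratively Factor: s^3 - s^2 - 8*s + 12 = (s - 2)*(s^2 + s - 6) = (s - 2)^2*(s + 3)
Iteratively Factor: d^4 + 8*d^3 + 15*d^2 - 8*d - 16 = (d - 1)*(d^3 + 9*d^2 + 24*d + 16) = (d - 1)*(d + 4)*(d^2 + 5*d + 4) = (d - 1)*(d + 1)*(d + 4)*(d + 4)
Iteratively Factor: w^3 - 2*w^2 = (w)*(w^2 - 2*w) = w*(w - 2)*(w)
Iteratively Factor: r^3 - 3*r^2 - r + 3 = (r - 3)*(r^2 - 1) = (r - 3)*(r - 1)*(r + 1)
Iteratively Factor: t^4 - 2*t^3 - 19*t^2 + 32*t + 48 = (t + 1)*(t^3 - 3*t^2 - 16*t + 48) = (t - 3)*(t + 1)*(t^2 - 16) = (t - 3)*(t + 1)*(t + 4)*(t - 4)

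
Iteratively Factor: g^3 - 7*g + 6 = (g + 3)*(g^2 - 3*g + 2) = (g - 1)*(g + 3)*(g - 2)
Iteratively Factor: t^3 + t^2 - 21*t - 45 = (t + 3)*(t^2 - 2*t - 15) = (t - 5)*(t + 3)*(t + 3)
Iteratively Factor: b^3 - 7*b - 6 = (b - 3)*(b^2 + 3*b + 2) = (b - 3)*(b + 1)*(b + 2)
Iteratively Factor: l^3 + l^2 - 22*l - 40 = (l + 4)*(l^2 - 3*l - 10) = (l + 2)*(l + 4)*(l - 5)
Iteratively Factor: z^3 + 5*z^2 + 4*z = (z + 4)*(z^2 + z) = z*(z + 4)*(z + 1)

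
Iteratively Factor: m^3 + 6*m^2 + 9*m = (m)*(m^2 + 6*m + 9) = m*(m + 3)*(m + 3)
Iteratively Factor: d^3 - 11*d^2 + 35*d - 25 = (d - 1)*(d^2 - 10*d + 25) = (d - 5)*(d - 1)*(d - 5)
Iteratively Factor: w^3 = (w)*(w^2) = w^2*(w)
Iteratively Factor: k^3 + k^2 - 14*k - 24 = (k + 2)*(k^2 - k - 12) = (k - 4)*(k + 2)*(k + 3)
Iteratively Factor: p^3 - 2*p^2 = (p - 2)*(p^2) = p*(p - 2)*(p)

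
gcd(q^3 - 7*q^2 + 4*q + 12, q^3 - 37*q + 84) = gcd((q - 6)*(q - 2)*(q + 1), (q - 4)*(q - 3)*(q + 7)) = 1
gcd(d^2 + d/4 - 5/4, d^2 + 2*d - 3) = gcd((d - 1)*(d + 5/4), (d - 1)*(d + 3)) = d - 1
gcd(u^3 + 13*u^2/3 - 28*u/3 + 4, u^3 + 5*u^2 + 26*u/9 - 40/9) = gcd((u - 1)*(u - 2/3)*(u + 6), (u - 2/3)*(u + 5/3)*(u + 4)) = u - 2/3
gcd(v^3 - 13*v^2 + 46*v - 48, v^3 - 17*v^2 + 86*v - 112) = v^2 - 10*v + 16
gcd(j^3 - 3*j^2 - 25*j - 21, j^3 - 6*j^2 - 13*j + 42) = j^2 - 4*j - 21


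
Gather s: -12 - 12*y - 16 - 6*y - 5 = -18*y - 33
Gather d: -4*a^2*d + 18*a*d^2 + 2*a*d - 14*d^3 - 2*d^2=-14*d^3 + d^2*(18*a - 2) + d*(-4*a^2 + 2*a)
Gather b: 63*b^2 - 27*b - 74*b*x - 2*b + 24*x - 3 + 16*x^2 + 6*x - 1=63*b^2 + b*(-74*x - 29) + 16*x^2 + 30*x - 4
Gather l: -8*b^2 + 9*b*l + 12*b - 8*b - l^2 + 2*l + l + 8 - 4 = -8*b^2 + 4*b - l^2 + l*(9*b + 3) + 4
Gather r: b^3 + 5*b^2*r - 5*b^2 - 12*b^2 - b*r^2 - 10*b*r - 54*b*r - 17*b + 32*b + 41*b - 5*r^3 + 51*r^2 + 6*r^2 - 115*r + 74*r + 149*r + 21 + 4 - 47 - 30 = b^3 - 17*b^2 + 56*b - 5*r^3 + r^2*(57 - b) + r*(5*b^2 - 64*b + 108) - 52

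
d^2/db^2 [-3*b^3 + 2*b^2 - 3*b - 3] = 4 - 18*b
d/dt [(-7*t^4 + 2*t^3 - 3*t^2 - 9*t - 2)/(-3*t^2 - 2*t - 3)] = (42*t^5 + 36*t^4 + 76*t^3 - 39*t^2 + 6*t + 23)/(9*t^4 + 12*t^3 + 22*t^2 + 12*t + 9)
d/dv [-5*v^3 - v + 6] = -15*v^2 - 1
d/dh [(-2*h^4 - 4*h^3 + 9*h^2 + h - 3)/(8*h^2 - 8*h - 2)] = (-16*h^5 + 8*h^4 + 40*h^3 - 28*h^2 + 6*h - 13)/(2*(16*h^4 - 32*h^3 + 8*h^2 + 8*h + 1))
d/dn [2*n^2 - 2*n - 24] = 4*n - 2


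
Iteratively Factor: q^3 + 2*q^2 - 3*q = (q - 1)*(q^2 + 3*q) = (q - 1)*(q + 3)*(q)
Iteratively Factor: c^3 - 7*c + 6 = (c - 1)*(c^2 + c - 6) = (c - 1)*(c + 3)*(c - 2)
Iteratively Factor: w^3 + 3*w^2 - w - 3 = (w - 1)*(w^2 + 4*w + 3) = (w - 1)*(w + 3)*(w + 1)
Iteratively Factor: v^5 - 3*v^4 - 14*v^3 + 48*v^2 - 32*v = (v + 4)*(v^4 - 7*v^3 + 14*v^2 - 8*v) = (v - 1)*(v + 4)*(v^3 - 6*v^2 + 8*v) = v*(v - 1)*(v + 4)*(v^2 - 6*v + 8) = v*(v - 4)*(v - 1)*(v + 4)*(v - 2)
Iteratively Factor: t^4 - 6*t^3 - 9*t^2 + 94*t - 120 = (t - 3)*(t^3 - 3*t^2 - 18*t + 40) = (t - 3)*(t - 2)*(t^2 - t - 20) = (t - 3)*(t - 2)*(t + 4)*(t - 5)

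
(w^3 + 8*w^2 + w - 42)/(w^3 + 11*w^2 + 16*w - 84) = (w + 3)/(w + 6)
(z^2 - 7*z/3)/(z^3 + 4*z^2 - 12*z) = (z - 7/3)/(z^2 + 4*z - 12)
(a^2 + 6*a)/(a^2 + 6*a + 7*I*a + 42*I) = a/(a + 7*I)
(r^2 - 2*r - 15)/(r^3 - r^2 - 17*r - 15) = 1/(r + 1)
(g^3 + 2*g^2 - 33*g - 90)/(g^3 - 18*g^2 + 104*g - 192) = (g^2 + 8*g + 15)/(g^2 - 12*g + 32)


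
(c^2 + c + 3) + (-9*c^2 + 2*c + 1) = -8*c^2 + 3*c + 4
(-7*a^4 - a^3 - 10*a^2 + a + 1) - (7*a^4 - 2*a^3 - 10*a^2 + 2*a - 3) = -14*a^4 + a^3 - a + 4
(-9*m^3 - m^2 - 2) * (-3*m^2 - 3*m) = 27*m^5 + 30*m^4 + 3*m^3 + 6*m^2 + 6*m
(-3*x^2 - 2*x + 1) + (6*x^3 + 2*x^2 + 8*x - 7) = 6*x^3 - x^2 + 6*x - 6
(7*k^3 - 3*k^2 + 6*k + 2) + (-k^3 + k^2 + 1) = 6*k^3 - 2*k^2 + 6*k + 3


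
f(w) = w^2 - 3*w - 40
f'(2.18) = 1.36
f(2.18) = -41.79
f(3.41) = -38.60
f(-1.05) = -35.75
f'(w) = 2*w - 3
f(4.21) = -34.91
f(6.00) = -22.00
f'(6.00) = 9.00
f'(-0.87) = -4.74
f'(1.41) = -0.18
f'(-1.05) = -5.10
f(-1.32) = -34.30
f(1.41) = -42.24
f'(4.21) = 5.42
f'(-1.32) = -5.64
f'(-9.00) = -21.00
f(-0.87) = -36.63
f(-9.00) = 68.00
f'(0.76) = -1.48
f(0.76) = -41.70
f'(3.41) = 3.82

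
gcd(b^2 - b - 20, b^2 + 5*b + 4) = b + 4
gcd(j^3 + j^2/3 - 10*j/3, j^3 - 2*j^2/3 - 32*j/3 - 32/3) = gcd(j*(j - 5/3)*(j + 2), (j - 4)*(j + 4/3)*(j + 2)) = j + 2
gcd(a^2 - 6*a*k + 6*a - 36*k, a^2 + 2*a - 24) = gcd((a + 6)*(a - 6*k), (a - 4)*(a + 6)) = a + 6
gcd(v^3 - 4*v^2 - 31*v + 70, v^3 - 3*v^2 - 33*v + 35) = v^2 - 2*v - 35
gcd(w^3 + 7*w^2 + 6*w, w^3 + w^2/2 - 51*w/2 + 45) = w + 6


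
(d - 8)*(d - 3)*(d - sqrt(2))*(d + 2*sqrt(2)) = d^4 - 11*d^3 + sqrt(2)*d^3 - 11*sqrt(2)*d^2 + 20*d^2 + 24*sqrt(2)*d + 44*d - 96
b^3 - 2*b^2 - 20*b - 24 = (b - 6)*(b + 2)^2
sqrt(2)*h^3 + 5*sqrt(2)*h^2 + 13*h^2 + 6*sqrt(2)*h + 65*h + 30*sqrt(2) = (h + 5)*(h + 6*sqrt(2))*(sqrt(2)*h + 1)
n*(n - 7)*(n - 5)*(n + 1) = n^4 - 11*n^3 + 23*n^2 + 35*n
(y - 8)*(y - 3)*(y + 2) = y^3 - 9*y^2 + 2*y + 48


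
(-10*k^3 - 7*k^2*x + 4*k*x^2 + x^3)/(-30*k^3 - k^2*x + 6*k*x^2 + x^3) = (k + x)/(3*k + x)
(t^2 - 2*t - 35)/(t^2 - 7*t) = (t + 5)/t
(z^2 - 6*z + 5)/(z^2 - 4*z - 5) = (z - 1)/(z + 1)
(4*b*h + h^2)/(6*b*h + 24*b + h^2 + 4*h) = h*(4*b + h)/(6*b*h + 24*b + h^2 + 4*h)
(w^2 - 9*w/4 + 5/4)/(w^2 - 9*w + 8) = (w - 5/4)/(w - 8)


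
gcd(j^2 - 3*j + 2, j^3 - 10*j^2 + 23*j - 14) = j^2 - 3*j + 2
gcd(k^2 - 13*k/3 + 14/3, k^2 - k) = 1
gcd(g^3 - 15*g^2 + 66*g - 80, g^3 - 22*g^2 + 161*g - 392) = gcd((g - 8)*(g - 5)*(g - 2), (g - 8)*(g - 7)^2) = g - 8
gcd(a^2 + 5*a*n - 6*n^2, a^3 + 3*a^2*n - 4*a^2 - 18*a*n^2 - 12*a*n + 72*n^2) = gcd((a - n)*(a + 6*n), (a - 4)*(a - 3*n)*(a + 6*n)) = a + 6*n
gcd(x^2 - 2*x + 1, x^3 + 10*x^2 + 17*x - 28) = x - 1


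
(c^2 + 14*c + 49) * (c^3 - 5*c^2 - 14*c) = c^5 + 9*c^4 - 35*c^3 - 441*c^2 - 686*c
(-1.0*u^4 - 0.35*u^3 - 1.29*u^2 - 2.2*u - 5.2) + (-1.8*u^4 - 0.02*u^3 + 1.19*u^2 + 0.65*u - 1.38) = -2.8*u^4 - 0.37*u^3 - 0.1*u^2 - 1.55*u - 6.58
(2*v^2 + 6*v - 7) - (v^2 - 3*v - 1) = v^2 + 9*v - 6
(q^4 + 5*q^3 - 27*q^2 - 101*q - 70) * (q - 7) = q^5 - 2*q^4 - 62*q^3 + 88*q^2 + 637*q + 490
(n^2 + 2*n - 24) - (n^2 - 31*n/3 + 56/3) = 37*n/3 - 128/3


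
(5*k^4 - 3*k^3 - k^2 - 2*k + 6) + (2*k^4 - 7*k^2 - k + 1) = 7*k^4 - 3*k^3 - 8*k^2 - 3*k + 7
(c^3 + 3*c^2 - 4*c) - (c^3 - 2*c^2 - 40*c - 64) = 5*c^2 + 36*c + 64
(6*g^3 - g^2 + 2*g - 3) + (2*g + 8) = 6*g^3 - g^2 + 4*g + 5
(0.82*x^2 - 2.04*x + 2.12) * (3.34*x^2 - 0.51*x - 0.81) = 2.7388*x^4 - 7.2318*x^3 + 7.457*x^2 + 0.5712*x - 1.7172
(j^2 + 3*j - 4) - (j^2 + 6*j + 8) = -3*j - 12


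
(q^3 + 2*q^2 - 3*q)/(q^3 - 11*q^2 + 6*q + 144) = q*(q - 1)/(q^2 - 14*q + 48)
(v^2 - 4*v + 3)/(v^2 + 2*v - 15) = (v - 1)/(v + 5)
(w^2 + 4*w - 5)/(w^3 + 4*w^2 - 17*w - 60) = (w - 1)/(w^2 - w - 12)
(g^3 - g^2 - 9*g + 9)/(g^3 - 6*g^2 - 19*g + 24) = (g - 3)/(g - 8)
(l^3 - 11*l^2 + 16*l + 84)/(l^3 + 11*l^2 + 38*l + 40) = (l^2 - 13*l + 42)/(l^2 + 9*l + 20)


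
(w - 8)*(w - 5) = w^2 - 13*w + 40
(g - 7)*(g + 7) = g^2 - 49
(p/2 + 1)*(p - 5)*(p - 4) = p^3/2 - 7*p^2/2 + p + 20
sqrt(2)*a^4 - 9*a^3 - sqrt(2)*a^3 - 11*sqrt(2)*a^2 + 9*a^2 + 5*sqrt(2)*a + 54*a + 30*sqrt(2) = (a - 3)*(a + 2)*(a - 5*sqrt(2))*(sqrt(2)*a + 1)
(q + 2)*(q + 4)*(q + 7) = q^3 + 13*q^2 + 50*q + 56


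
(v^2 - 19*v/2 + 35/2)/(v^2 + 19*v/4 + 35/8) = 4*(2*v^2 - 19*v + 35)/(8*v^2 + 38*v + 35)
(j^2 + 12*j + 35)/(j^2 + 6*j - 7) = (j + 5)/(j - 1)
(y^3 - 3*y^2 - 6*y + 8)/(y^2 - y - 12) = (y^2 + y - 2)/(y + 3)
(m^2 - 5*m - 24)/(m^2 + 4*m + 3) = (m - 8)/(m + 1)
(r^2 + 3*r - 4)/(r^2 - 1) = (r + 4)/(r + 1)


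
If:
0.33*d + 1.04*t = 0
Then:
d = -3.15151515151515*t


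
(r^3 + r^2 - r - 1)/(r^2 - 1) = r + 1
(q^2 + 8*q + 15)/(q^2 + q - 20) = (q + 3)/(q - 4)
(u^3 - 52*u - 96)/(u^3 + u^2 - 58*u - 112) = (u + 6)/(u + 7)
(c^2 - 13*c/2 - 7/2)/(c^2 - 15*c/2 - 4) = (c - 7)/(c - 8)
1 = 1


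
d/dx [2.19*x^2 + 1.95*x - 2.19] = 4.38*x + 1.95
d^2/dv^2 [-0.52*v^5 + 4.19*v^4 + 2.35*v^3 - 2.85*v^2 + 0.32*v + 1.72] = -10.4*v^3 + 50.28*v^2 + 14.1*v - 5.7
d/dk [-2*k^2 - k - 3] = -4*k - 1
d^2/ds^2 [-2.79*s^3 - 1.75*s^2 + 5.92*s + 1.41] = -16.74*s - 3.5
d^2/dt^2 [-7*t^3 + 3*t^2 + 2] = 6 - 42*t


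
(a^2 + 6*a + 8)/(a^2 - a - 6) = (a + 4)/(a - 3)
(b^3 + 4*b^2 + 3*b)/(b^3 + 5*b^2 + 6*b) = (b + 1)/(b + 2)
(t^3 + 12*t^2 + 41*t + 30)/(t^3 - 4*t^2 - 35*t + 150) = (t^2 + 6*t + 5)/(t^2 - 10*t + 25)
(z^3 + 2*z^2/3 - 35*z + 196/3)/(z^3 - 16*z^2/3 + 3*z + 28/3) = (z + 7)/(z + 1)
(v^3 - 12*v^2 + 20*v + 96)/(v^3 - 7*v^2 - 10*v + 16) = (v - 6)/(v - 1)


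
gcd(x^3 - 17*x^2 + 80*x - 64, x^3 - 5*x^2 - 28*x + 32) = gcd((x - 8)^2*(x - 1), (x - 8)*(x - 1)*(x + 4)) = x^2 - 9*x + 8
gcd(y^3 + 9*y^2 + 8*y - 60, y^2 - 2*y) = y - 2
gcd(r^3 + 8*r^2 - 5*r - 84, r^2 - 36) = 1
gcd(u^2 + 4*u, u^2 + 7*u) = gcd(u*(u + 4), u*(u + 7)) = u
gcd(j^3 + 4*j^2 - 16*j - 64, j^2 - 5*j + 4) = j - 4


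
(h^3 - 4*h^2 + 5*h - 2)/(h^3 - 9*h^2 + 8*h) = (h^2 - 3*h + 2)/(h*(h - 8))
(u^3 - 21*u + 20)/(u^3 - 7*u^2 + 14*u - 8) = (u + 5)/(u - 2)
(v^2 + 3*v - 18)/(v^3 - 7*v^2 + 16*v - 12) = (v + 6)/(v^2 - 4*v + 4)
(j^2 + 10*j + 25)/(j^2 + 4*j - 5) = (j + 5)/(j - 1)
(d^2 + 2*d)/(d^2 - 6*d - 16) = d/(d - 8)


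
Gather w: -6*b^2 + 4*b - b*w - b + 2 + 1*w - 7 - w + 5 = -6*b^2 - b*w + 3*b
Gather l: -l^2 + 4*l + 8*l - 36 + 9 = -l^2 + 12*l - 27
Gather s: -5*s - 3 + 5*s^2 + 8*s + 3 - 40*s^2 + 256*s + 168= -35*s^2 + 259*s + 168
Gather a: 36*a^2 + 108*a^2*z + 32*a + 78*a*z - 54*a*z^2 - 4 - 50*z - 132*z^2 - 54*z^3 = a^2*(108*z + 36) + a*(-54*z^2 + 78*z + 32) - 54*z^3 - 132*z^2 - 50*z - 4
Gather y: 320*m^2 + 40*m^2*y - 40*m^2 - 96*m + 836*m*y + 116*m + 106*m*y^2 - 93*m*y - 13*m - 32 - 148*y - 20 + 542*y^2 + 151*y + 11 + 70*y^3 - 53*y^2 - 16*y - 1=280*m^2 + 7*m + 70*y^3 + y^2*(106*m + 489) + y*(40*m^2 + 743*m - 13) - 42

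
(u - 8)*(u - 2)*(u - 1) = u^3 - 11*u^2 + 26*u - 16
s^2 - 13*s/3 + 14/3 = (s - 7/3)*(s - 2)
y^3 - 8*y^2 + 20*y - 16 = (y - 4)*(y - 2)^2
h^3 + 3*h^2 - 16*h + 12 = (h - 2)*(h - 1)*(h + 6)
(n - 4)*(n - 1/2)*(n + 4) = n^3 - n^2/2 - 16*n + 8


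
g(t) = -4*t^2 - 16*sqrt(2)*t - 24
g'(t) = -8*t - 16*sqrt(2)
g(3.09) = -132.11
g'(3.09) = -47.35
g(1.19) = -56.59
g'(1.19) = -32.15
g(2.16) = -91.54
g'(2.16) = -39.91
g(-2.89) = 7.98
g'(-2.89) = 0.49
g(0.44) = -34.73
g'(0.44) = -26.15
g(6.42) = -334.13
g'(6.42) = -73.99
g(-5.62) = -23.17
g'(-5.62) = 22.33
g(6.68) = -353.64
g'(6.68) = -76.07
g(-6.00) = -32.24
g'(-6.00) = 25.37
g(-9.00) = -144.35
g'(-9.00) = 49.37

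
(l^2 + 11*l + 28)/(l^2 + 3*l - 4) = (l + 7)/(l - 1)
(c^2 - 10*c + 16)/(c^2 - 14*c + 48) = (c - 2)/(c - 6)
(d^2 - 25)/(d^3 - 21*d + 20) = (d - 5)/(d^2 - 5*d + 4)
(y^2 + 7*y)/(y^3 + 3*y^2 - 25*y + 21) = y/(y^2 - 4*y + 3)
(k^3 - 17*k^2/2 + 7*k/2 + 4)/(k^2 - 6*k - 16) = (2*k^2 - k - 1)/(2*(k + 2))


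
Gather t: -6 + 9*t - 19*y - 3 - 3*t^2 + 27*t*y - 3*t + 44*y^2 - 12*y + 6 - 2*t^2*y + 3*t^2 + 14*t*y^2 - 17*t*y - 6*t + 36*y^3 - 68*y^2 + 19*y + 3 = -2*t^2*y + t*(14*y^2 + 10*y) + 36*y^3 - 24*y^2 - 12*y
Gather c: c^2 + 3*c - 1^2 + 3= c^2 + 3*c + 2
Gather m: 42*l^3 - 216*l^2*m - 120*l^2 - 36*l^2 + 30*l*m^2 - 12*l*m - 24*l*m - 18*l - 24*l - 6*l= 42*l^3 - 156*l^2 + 30*l*m^2 - 48*l + m*(-216*l^2 - 36*l)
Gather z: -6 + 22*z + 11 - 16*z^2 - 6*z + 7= -16*z^2 + 16*z + 12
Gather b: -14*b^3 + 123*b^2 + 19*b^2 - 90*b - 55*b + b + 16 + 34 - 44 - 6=-14*b^3 + 142*b^2 - 144*b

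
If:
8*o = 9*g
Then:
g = 8*o/9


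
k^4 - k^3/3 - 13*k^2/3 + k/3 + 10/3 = (k - 2)*(k - 1)*(k + 1)*(k + 5/3)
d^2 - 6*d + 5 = (d - 5)*(d - 1)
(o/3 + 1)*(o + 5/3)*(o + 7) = o^3/3 + 35*o^2/9 + 113*o/9 + 35/3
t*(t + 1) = t^2 + t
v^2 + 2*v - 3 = (v - 1)*(v + 3)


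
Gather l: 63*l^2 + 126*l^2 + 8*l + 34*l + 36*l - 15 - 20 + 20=189*l^2 + 78*l - 15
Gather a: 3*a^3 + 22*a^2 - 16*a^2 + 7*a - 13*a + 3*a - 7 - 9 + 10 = 3*a^3 + 6*a^2 - 3*a - 6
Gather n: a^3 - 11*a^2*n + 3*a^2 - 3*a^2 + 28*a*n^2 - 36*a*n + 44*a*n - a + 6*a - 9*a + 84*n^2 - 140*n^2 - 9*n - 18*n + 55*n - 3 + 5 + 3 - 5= a^3 - 4*a + n^2*(28*a - 56) + n*(-11*a^2 + 8*a + 28)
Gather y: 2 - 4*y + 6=8 - 4*y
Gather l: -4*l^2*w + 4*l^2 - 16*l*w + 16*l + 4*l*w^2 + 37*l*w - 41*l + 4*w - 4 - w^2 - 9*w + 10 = l^2*(4 - 4*w) + l*(4*w^2 + 21*w - 25) - w^2 - 5*w + 6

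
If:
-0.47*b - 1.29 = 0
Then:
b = -2.74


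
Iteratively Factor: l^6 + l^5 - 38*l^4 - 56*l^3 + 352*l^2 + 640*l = (l + 2)*(l^5 - l^4 - 36*l^3 + 16*l^2 + 320*l) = l*(l + 2)*(l^4 - l^3 - 36*l^2 + 16*l + 320) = l*(l - 5)*(l + 2)*(l^3 + 4*l^2 - 16*l - 64) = l*(l - 5)*(l + 2)*(l + 4)*(l^2 - 16) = l*(l - 5)*(l - 4)*(l + 2)*(l + 4)*(l + 4)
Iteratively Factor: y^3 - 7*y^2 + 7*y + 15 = (y - 5)*(y^2 - 2*y - 3) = (y - 5)*(y - 3)*(y + 1)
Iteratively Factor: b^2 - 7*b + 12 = (b - 4)*(b - 3)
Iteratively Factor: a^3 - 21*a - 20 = (a - 5)*(a^2 + 5*a + 4) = (a - 5)*(a + 1)*(a + 4)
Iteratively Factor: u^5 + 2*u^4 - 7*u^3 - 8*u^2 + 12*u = (u + 2)*(u^4 - 7*u^2 + 6*u) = u*(u + 2)*(u^3 - 7*u + 6) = u*(u - 1)*(u + 2)*(u^2 + u - 6) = u*(u - 2)*(u - 1)*(u + 2)*(u + 3)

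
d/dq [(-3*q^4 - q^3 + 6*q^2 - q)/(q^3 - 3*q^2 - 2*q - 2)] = (-3*q^6 + 18*q^5 + 15*q^4 + 30*q^3 - 9*q^2 - 24*q + 2)/(q^6 - 6*q^5 + 5*q^4 + 8*q^3 + 16*q^2 + 8*q + 4)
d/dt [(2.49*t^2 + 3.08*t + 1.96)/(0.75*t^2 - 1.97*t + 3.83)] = (-7.2153*t^2 + 16.1334*t + 15.6576)/(0.5625*t^4 - 2.955*t^3 + 9.6259*t^2 - 15.0902*t + 14.6689)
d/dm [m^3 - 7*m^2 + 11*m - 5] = 3*m^2 - 14*m + 11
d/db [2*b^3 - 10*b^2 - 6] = 2*b*(3*b - 10)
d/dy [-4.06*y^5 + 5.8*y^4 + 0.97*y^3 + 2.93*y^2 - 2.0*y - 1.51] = -20.3*y^4 + 23.2*y^3 + 2.91*y^2 + 5.86*y - 2.0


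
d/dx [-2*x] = -2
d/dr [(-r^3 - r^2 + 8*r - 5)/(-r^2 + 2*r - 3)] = (r^4 - 4*r^3 + 15*r^2 - 4*r - 14)/(r^4 - 4*r^3 + 10*r^2 - 12*r + 9)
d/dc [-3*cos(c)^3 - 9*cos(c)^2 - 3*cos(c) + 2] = 3*(3*cos(c)^2 + 6*cos(c) + 1)*sin(c)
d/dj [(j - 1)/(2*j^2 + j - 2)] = (2*j^2 + j - (j - 1)*(4*j + 1) - 2)/(2*j^2 + j - 2)^2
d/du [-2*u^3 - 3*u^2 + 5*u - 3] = -6*u^2 - 6*u + 5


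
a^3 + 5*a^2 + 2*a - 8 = (a - 1)*(a + 2)*(a + 4)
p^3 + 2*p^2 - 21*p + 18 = (p - 3)*(p - 1)*(p + 6)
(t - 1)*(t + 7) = t^2 + 6*t - 7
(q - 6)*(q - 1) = q^2 - 7*q + 6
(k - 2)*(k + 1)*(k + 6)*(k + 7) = k^4 + 12*k^3 + 27*k^2 - 68*k - 84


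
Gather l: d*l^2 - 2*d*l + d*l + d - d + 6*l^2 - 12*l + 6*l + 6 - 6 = l^2*(d + 6) + l*(-d - 6)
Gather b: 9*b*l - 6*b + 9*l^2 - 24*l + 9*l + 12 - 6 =b*(9*l - 6) + 9*l^2 - 15*l + 6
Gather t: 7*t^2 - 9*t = 7*t^2 - 9*t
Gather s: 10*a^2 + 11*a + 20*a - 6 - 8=10*a^2 + 31*a - 14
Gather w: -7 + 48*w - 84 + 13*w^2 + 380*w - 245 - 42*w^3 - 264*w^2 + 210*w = -42*w^3 - 251*w^2 + 638*w - 336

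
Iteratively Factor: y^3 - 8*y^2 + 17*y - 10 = (y - 1)*(y^2 - 7*y + 10) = (y - 5)*(y - 1)*(y - 2)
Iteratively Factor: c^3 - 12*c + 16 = (c - 2)*(c^2 + 2*c - 8) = (c - 2)^2*(c + 4)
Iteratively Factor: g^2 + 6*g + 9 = (g + 3)*(g + 3)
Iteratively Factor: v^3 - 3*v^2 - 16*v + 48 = (v - 3)*(v^2 - 16) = (v - 4)*(v - 3)*(v + 4)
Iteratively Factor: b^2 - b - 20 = (b - 5)*(b + 4)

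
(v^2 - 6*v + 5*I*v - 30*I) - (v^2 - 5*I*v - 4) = -6*v + 10*I*v + 4 - 30*I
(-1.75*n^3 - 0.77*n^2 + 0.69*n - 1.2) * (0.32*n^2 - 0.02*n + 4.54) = -0.56*n^5 - 0.2114*n^4 - 7.7088*n^3 - 3.8936*n^2 + 3.1566*n - 5.448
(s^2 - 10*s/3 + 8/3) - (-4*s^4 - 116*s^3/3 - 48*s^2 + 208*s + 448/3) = 4*s^4 + 116*s^3/3 + 49*s^2 - 634*s/3 - 440/3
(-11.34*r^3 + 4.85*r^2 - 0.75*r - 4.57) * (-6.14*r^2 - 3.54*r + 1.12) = 69.6276*r^5 + 10.3646*r^4 - 25.2648*r^3 + 36.1468*r^2 + 15.3378*r - 5.1184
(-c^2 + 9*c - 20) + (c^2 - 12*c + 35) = 15 - 3*c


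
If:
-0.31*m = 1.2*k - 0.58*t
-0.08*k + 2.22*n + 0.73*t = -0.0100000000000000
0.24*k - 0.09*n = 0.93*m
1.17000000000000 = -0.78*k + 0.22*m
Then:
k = -1.65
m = -0.54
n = 1.15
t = -3.70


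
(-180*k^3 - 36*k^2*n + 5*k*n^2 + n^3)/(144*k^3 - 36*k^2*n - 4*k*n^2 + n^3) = (-5*k - n)/(4*k - n)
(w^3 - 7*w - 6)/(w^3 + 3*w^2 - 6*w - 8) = (w^2 - w - 6)/(w^2 + 2*w - 8)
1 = 1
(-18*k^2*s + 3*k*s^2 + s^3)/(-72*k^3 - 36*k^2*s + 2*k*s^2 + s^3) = s*(-3*k + s)/(-12*k^2 - 4*k*s + s^2)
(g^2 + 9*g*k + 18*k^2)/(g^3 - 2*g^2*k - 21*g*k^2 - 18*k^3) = (g + 6*k)/(g^2 - 5*g*k - 6*k^2)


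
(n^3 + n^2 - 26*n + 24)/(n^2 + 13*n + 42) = (n^2 - 5*n + 4)/(n + 7)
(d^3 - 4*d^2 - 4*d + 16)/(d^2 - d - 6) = (d^2 - 6*d + 8)/(d - 3)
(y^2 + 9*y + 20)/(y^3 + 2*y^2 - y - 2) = (y^2 + 9*y + 20)/(y^3 + 2*y^2 - y - 2)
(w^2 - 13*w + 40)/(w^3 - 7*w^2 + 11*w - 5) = (w - 8)/(w^2 - 2*w + 1)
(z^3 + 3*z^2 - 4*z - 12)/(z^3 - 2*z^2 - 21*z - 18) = (z^2 - 4)/(z^2 - 5*z - 6)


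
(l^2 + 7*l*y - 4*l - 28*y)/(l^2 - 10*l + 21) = (l^2 + 7*l*y - 4*l - 28*y)/(l^2 - 10*l + 21)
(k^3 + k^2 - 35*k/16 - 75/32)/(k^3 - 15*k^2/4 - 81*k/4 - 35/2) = (k^2 - k/4 - 15/8)/(k^2 - 5*k - 14)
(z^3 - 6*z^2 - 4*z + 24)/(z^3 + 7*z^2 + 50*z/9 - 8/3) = 9*(z^3 - 6*z^2 - 4*z + 24)/(9*z^3 + 63*z^2 + 50*z - 24)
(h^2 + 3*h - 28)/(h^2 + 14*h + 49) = (h - 4)/(h + 7)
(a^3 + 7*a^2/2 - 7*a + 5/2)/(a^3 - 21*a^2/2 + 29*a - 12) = (a^2 + 4*a - 5)/(a^2 - 10*a + 24)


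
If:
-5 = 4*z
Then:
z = -5/4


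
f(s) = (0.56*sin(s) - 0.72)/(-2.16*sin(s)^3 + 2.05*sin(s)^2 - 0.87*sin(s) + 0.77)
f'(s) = (0.56*sin(s) - 0.72)*(6.48*sin(s)^2*cos(s) - 4.1*sin(s)*cos(s) + 0.87*cos(s))/(-2.16*sin(s)^3 + 2.05*sin(s)^2 - 0.87*sin(s) + 0.77)^2 + 0.56*cos(s)/(-2.16*sin(s)^3 + 2.05*sin(s)^2 - 0.87*sin(s) + 0.77)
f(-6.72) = -0.57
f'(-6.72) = -0.87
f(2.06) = -1.98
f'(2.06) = 16.54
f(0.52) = -0.76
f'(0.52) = 0.34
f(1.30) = 1.85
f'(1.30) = -16.49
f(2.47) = -0.74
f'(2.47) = 0.08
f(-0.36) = -0.64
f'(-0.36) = -0.95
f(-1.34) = -0.23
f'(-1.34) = -0.08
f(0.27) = -0.89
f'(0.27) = 0.52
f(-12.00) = -0.75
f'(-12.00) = 0.24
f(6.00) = -0.72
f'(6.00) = -0.98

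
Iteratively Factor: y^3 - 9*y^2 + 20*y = (y - 5)*(y^2 - 4*y) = (y - 5)*(y - 4)*(y)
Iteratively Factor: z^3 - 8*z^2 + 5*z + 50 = (z + 2)*(z^2 - 10*z + 25) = (z - 5)*(z + 2)*(z - 5)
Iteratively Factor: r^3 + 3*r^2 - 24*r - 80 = (r + 4)*(r^2 - r - 20) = (r + 4)^2*(r - 5)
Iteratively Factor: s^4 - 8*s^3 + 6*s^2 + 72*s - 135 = (s - 5)*(s^3 - 3*s^2 - 9*s + 27) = (s - 5)*(s + 3)*(s^2 - 6*s + 9) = (s - 5)*(s - 3)*(s + 3)*(s - 3)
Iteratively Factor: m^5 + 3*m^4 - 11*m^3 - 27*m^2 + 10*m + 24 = (m - 1)*(m^4 + 4*m^3 - 7*m^2 - 34*m - 24) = (m - 3)*(m - 1)*(m^3 + 7*m^2 + 14*m + 8) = (m - 3)*(m - 1)*(m + 4)*(m^2 + 3*m + 2) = (m - 3)*(m - 1)*(m + 2)*(m + 4)*(m + 1)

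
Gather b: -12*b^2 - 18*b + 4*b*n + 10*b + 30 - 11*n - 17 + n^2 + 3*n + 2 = -12*b^2 + b*(4*n - 8) + n^2 - 8*n + 15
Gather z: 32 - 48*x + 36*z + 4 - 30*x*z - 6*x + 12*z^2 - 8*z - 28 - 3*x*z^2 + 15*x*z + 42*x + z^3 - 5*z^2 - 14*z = -12*x + z^3 + z^2*(7 - 3*x) + z*(14 - 15*x) + 8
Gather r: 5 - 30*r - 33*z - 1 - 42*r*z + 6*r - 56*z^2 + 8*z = r*(-42*z - 24) - 56*z^2 - 25*z + 4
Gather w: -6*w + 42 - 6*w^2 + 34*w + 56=-6*w^2 + 28*w + 98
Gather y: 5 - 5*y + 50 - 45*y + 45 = 100 - 50*y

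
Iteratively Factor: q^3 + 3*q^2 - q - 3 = (q - 1)*(q^2 + 4*q + 3) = (q - 1)*(q + 3)*(q + 1)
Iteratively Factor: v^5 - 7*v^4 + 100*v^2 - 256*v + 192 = (v - 4)*(v^4 - 3*v^3 - 12*v^2 + 52*v - 48) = (v - 4)*(v + 4)*(v^3 - 7*v^2 + 16*v - 12) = (v - 4)*(v - 2)*(v + 4)*(v^2 - 5*v + 6) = (v - 4)*(v - 3)*(v - 2)*(v + 4)*(v - 2)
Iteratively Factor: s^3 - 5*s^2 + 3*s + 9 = (s - 3)*(s^2 - 2*s - 3) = (s - 3)^2*(s + 1)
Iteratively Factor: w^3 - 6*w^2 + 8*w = (w - 4)*(w^2 - 2*w) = (w - 4)*(w - 2)*(w)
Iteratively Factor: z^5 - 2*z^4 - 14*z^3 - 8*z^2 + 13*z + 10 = (z + 1)*(z^4 - 3*z^3 - 11*z^2 + 3*z + 10) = (z + 1)*(z + 2)*(z^3 - 5*z^2 - z + 5) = (z - 1)*(z + 1)*(z + 2)*(z^2 - 4*z - 5) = (z - 5)*(z - 1)*(z + 1)*(z + 2)*(z + 1)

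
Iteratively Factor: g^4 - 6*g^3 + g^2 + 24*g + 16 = (g + 1)*(g^3 - 7*g^2 + 8*g + 16) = (g - 4)*(g + 1)*(g^2 - 3*g - 4) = (g - 4)*(g + 1)^2*(g - 4)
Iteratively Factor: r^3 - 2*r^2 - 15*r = (r)*(r^2 - 2*r - 15) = r*(r - 5)*(r + 3)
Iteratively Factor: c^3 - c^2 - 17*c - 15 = (c + 3)*(c^2 - 4*c - 5) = (c - 5)*(c + 3)*(c + 1)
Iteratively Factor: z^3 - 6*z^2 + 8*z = (z - 2)*(z^2 - 4*z) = z*(z - 2)*(z - 4)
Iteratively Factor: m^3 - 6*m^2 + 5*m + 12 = (m + 1)*(m^2 - 7*m + 12) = (m - 3)*(m + 1)*(m - 4)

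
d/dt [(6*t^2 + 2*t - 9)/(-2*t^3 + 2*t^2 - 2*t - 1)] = 2*(6*t^4 + 4*t^3 - 35*t^2 + 12*t - 10)/(4*t^6 - 8*t^5 + 12*t^4 - 4*t^3 + 4*t + 1)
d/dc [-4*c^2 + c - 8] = 1 - 8*c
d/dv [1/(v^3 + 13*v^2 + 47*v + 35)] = (-3*v^2 - 26*v - 47)/(v^3 + 13*v^2 + 47*v + 35)^2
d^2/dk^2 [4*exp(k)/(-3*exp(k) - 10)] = (120*exp(k) - 400)*exp(k)/(27*exp(3*k) + 270*exp(2*k) + 900*exp(k) + 1000)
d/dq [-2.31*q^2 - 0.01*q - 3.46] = -4.62*q - 0.01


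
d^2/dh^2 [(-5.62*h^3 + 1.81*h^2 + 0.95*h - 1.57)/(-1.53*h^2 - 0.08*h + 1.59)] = (3.5527136788005e-15*h^4 + 23.410862*h^3 - 8.657028*h^2 + 72.53415*h - 1.734628)/(3.581577*h^6 + 0.561816*h^5 - 11.136717*h^4 - 1.167184*h^3 + 11.573451*h^2 + 0.606744*h - 4.019679)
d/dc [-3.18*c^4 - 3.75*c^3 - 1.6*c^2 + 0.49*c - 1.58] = -12.72*c^3 - 11.25*c^2 - 3.2*c + 0.49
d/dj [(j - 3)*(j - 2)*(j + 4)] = 3*j^2 - 2*j - 14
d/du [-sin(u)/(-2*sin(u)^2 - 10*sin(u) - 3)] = (cos(2*u) + 2)*cos(u)/(10*sin(u) - cos(2*u) + 4)^2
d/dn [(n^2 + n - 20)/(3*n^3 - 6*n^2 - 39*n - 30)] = (-n^4 - 2*n^3 + 49*n^2 - 100*n - 270)/(3*(n^6 - 4*n^5 - 22*n^4 + 32*n^3 + 209*n^2 + 260*n + 100))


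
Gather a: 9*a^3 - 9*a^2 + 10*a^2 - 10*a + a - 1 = 9*a^3 + a^2 - 9*a - 1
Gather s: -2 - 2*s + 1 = -2*s - 1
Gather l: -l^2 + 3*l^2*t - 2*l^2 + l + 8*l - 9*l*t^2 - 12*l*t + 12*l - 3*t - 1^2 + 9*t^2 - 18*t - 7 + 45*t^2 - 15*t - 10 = l^2*(3*t - 3) + l*(-9*t^2 - 12*t + 21) + 54*t^2 - 36*t - 18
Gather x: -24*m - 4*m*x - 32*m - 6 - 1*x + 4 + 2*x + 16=-56*m + x*(1 - 4*m) + 14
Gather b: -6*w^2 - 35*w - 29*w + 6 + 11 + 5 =-6*w^2 - 64*w + 22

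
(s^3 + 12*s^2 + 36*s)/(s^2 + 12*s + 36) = s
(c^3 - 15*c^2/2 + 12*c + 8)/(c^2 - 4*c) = c - 7/2 - 2/c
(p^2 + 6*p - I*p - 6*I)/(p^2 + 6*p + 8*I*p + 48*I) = (p - I)/(p + 8*I)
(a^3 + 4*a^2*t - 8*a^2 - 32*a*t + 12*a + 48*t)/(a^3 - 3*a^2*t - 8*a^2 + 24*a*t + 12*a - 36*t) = (-a - 4*t)/(-a + 3*t)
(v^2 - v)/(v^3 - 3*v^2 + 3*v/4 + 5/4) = 4*v/(4*v^2 - 8*v - 5)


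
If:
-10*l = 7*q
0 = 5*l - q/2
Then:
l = 0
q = 0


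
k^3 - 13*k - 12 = (k - 4)*(k + 1)*(k + 3)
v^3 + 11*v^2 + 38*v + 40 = (v + 2)*(v + 4)*(v + 5)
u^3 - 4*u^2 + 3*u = u*(u - 3)*(u - 1)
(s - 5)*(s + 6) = s^2 + s - 30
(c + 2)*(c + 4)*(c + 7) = c^3 + 13*c^2 + 50*c + 56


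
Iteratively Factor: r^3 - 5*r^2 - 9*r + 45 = (r - 5)*(r^2 - 9) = (r - 5)*(r + 3)*(r - 3)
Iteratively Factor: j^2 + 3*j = (j)*(j + 3)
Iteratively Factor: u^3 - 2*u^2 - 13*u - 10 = (u + 1)*(u^2 - 3*u - 10) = (u + 1)*(u + 2)*(u - 5)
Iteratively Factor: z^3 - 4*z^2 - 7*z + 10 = (z - 1)*(z^2 - 3*z - 10) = (z - 5)*(z - 1)*(z + 2)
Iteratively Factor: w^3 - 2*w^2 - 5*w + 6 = (w + 2)*(w^2 - 4*w + 3) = (w - 1)*(w + 2)*(w - 3)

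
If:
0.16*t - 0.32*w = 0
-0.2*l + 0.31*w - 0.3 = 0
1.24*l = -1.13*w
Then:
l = -0.56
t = 1.22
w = 0.61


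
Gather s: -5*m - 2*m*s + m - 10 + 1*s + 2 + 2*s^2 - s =-2*m*s - 4*m + 2*s^2 - 8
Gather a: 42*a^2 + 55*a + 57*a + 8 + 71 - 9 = 42*a^2 + 112*a + 70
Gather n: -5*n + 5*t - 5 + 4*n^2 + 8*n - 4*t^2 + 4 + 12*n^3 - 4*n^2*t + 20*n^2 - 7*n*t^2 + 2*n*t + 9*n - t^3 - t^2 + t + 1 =12*n^3 + n^2*(24 - 4*t) + n*(-7*t^2 + 2*t + 12) - t^3 - 5*t^2 + 6*t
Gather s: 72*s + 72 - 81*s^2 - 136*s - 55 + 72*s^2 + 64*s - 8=9 - 9*s^2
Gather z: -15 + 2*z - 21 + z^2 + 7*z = z^2 + 9*z - 36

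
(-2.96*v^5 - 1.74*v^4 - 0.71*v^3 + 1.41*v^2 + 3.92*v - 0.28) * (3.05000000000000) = -9.028*v^5 - 5.307*v^4 - 2.1655*v^3 + 4.3005*v^2 + 11.956*v - 0.854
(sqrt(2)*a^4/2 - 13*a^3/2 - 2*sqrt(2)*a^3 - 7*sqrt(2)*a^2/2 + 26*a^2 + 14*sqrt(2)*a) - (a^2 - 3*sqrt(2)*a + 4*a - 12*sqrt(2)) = sqrt(2)*a^4/2 - 13*a^3/2 - 2*sqrt(2)*a^3 - 7*sqrt(2)*a^2/2 + 25*a^2 - 4*a + 17*sqrt(2)*a + 12*sqrt(2)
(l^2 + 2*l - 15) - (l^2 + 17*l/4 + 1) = -9*l/4 - 16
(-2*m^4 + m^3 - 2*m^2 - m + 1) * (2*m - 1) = -4*m^5 + 4*m^4 - 5*m^3 + 3*m - 1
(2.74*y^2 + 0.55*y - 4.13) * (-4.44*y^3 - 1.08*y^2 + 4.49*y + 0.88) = -12.1656*y^5 - 5.4012*y^4 + 30.0458*y^3 + 9.3411*y^2 - 18.0597*y - 3.6344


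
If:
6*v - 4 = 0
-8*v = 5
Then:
No Solution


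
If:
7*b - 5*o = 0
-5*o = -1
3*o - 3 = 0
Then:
No Solution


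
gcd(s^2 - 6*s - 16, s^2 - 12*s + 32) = s - 8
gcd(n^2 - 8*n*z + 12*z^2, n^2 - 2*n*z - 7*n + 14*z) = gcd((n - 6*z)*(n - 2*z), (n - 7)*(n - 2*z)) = -n + 2*z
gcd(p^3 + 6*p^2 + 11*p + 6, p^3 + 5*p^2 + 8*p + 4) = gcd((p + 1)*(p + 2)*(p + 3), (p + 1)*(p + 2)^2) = p^2 + 3*p + 2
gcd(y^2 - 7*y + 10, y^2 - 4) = y - 2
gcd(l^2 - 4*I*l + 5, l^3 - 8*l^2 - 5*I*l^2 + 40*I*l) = l - 5*I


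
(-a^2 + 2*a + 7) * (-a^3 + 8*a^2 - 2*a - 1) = a^5 - 10*a^4 + 11*a^3 + 53*a^2 - 16*a - 7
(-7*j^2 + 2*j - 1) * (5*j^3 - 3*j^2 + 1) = -35*j^5 + 31*j^4 - 11*j^3 - 4*j^2 + 2*j - 1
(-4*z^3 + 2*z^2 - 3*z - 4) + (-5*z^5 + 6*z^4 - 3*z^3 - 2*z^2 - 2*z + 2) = -5*z^5 + 6*z^4 - 7*z^3 - 5*z - 2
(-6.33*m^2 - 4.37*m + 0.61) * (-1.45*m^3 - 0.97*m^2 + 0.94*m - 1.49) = 9.1785*m^5 + 12.4766*m^4 - 2.5958*m^3 + 4.7322*m^2 + 7.0847*m - 0.9089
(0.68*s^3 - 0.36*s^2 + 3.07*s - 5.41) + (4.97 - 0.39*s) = 0.68*s^3 - 0.36*s^2 + 2.68*s - 0.44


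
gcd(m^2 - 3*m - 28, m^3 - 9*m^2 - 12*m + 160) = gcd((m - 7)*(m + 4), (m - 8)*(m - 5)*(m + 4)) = m + 4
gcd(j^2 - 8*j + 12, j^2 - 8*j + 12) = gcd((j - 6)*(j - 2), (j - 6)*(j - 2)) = j^2 - 8*j + 12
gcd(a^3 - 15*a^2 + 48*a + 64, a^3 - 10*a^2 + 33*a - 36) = 1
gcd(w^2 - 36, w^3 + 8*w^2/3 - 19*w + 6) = w + 6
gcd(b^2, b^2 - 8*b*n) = b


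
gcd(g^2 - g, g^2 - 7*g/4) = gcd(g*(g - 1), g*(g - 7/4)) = g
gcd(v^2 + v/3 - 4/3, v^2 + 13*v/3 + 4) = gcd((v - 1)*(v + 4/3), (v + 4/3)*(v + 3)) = v + 4/3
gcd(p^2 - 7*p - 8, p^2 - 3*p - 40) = p - 8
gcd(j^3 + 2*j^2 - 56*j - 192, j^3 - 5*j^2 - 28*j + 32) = j^2 - 4*j - 32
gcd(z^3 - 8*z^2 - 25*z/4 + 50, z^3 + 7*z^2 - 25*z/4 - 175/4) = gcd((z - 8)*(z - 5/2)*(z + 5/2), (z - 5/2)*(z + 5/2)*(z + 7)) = z^2 - 25/4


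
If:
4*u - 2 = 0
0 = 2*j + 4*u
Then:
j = -1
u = 1/2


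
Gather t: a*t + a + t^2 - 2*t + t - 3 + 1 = a + t^2 + t*(a - 1) - 2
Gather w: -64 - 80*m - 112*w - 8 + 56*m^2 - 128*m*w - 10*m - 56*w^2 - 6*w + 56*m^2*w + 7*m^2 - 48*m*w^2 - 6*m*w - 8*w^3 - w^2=63*m^2 - 90*m - 8*w^3 + w^2*(-48*m - 57) + w*(56*m^2 - 134*m - 118) - 72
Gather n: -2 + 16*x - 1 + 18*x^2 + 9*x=18*x^2 + 25*x - 3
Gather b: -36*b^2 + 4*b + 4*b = -36*b^2 + 8*b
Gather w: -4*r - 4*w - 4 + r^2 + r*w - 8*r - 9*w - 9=r^2 - 12*r + w*(r - 13) - 13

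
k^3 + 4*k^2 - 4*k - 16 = (k - 2)*(k + 2)*(k + 4)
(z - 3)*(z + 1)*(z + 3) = z^3 + z^2 - 9*z - 9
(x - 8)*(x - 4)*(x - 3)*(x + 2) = x^4 - 13*x^3 + 38*x^2 + 40*x - 192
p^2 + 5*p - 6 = (p - 1)*(p + 6)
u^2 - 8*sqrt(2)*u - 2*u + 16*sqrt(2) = (u - 2)*(u - 8*sqrt(2))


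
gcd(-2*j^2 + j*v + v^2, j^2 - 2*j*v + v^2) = -j + v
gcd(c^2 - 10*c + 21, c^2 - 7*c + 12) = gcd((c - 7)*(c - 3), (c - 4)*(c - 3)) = c - 3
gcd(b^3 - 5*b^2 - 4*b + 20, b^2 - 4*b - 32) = 1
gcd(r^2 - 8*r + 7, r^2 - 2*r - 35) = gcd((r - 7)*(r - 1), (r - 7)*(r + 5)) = r - 7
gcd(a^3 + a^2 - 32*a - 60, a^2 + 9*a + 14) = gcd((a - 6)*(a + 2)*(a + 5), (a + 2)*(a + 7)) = a + 2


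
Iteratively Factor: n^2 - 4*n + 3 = (n - 1)*(n - 3)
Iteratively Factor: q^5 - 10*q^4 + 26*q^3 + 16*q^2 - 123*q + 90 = (q + 2)*(q^4 - 12*q^3 + 50*q^2 - 84*q + 45) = (q - 1)*(q + 2)*(q^3 - 11*q^2 + 39*q - 45) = (q - 3)*(q - 1)*(q + 2)*(q^2 - 8*q + 15) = (q - 5)*(q - 3)*(q - 1)*(q + 2)*(q - 3)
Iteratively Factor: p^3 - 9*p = (p - 3)*(p^2 + 3*p) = p*(p - 3)*(p + 3)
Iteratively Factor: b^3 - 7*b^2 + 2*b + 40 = (b - 5)*(b^2 - 2*b - 8) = (b - 5)*(b - 4)*(b + 2)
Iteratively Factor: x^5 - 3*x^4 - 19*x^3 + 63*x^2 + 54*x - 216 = (x - 3)*(x^4 - 19*x^2 + 6*x + 72) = (x - 3)^2*(x^3 + 3*x^2 - 10*x - 24) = (x - 3)^3*(x^2 + 6*x + 8) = (x - 3)^3*(x + 4)*(x + 2)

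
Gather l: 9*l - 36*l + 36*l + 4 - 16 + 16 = 9*l + 4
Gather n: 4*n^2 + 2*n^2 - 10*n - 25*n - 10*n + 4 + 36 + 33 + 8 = 6*n^2 - 45*n + 81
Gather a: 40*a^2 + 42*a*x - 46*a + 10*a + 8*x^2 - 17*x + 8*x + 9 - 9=40*a^2 + a*(42*x - 36) + 8*x^2 - 9*x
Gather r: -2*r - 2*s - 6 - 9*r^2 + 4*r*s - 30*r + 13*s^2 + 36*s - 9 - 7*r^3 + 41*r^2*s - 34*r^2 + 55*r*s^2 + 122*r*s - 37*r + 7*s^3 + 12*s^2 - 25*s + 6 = -7*r^3 + r^2*(41*s - 43) + r*(55*s^2 + 126*s - 69) + 7*s^3 + 25*s^2 + 9*s - 9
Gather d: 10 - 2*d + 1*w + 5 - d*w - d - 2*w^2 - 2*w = d*(-w - 3) - 2*w^2 - w + 15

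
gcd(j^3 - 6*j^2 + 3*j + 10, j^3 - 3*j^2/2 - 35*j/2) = j - 5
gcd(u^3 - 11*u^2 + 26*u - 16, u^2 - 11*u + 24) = u - 8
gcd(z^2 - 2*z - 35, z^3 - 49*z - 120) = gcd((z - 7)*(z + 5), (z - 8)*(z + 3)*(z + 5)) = z + 5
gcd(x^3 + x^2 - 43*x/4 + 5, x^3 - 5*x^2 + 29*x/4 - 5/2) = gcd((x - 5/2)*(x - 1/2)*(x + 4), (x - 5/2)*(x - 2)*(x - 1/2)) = x^2 - 3*x + 5/4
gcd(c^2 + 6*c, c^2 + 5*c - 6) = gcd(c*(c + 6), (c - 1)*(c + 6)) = c + 6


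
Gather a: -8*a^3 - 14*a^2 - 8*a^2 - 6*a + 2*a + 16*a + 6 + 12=-8*a^3 - 22*a^2 + 12*a + 18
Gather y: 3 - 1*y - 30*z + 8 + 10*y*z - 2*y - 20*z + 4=y*(10*z - 3) - 50*z + 15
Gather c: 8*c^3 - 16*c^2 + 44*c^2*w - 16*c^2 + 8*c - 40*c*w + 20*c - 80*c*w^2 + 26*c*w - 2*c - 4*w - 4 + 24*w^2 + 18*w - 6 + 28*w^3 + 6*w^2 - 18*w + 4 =8*c^3 + c^2*(44*w - 32) + c*(-80*w^2 - 14*w + 26) + 28*w^3 + 30*w^2 - 4*w - 6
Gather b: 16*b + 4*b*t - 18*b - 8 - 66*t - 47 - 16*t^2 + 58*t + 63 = b*(4*t - 2) - 16*t^2 - 8*t + 8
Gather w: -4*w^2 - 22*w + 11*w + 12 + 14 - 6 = -4*w^2 - 11*w + 20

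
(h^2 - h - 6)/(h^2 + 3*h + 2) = (h - 3)/(h + 1)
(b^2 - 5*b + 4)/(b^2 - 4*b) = (b - 1)/b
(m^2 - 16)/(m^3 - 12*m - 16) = (m + 4)/(m^2 + 4*m + 4)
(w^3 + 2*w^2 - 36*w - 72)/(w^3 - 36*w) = (w + 2)/w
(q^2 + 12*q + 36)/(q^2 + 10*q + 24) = (q + 6)/(q + 4)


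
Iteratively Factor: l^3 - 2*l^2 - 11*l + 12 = (l - 4)*(l^2 + 2*l - 3) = (l - 4)*(l - 1)*(l + 3)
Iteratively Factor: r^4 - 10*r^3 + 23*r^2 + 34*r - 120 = (r + 2)*(r^3 - 12*r^2 + 47*r - 60) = (r - 3)*(r + 2)*(r^2 - 9*r + 20) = (r - 5)*(r - 3)*(r + 2)*(r - 4)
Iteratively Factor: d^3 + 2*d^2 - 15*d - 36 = (d + 3)*(d^2 - d - 12) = (d + 3)^2*(d - 4)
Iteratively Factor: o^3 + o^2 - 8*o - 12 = (o + 2)*(o^2 - o - 6) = (o + 2)^2*(o - 3)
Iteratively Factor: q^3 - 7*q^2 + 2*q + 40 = (q - 5)*(q^2 - 2*q - 8) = (q - 5)*(q + 2)*(q - 4)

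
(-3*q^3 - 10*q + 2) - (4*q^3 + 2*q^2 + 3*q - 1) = -7*q^3 - 2*q^2 - 13*q + 3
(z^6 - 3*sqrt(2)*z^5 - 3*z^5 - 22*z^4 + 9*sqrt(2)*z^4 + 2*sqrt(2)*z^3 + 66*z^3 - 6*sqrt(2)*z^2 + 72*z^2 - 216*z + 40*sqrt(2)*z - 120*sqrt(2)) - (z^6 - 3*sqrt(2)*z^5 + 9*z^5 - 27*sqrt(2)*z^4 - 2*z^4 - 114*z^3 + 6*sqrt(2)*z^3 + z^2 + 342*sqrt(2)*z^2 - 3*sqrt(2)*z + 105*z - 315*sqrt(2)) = -12*z^5 - 20*z^4 + 36*sqrt(2)*z^4 - 4*sqrt(2)*z^3 + 180*z^3 - 348*sqrt(2)*z^2 + 71*z^2 - 321*z + 43*sqrt(2)*z + 195*sqrt(2)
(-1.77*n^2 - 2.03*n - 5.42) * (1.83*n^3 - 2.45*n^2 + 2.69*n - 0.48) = -3.2391*n^5 + 0.6216*n^4 - 9.7064*n^3 + 8.6679*n^2 - 13.6054*n + 2.6016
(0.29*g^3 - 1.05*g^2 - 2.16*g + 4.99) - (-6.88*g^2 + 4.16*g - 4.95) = 0.29*g^3 + 5.83*g^2 - 6.32*g + 9.94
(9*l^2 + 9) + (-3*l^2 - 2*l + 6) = 6*l^2 - 2*l + 15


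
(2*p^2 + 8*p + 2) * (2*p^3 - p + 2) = 4*p^5 + 16*p^4 + 2*p^3 - 4*p^2 + 14*p + 4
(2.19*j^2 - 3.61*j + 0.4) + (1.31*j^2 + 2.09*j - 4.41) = 3.5*j^2 - 1.52*j - 4.01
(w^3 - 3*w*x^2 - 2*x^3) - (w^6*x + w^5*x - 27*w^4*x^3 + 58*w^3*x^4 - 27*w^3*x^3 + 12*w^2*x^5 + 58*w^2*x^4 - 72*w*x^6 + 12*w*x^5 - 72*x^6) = -w^6*x - w^5*x + 27*w^4*x^3 - 58*w^3*x^4 + 27*w^3*x^3 + w^3 - 12*w^2*x^5 - 58*w^2*x^4 + 72*w*x^6 - 12*w*x^5 - 3*w*x^2 + 72*x^6 - 2*x^3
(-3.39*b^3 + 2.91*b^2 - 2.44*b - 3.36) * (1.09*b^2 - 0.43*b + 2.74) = -3.6951*b^5 + 4.6296*b^4 - 13.1995*b^3 + 5.3602*b^2 - 5.2408*b - 9.2064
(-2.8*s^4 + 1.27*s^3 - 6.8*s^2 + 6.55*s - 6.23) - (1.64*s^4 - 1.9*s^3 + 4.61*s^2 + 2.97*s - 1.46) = -4.44*s^4 + 3.17*s^3 - 11.41*s^2 + 3.58*s - 4.77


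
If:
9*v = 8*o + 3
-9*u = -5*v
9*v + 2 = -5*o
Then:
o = -5/13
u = -5/1053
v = -1/117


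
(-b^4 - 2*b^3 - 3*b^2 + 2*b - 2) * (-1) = b^4 + 2*b^3 + 3*b^2 - 2*b + 2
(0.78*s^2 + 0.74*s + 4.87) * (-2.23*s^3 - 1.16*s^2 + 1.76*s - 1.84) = -1.7394*s^5 - 2.555*s^4 - 10.3457*s^3 - 5.782*s^2 + 7.2096*s - 8.9608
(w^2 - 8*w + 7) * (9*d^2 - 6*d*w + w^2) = 9*d^2*w^2 - 72*d^2*w + 63*d^2 - 6*d*w^3 + 48*d*w^2 - 42*d*w + w^4 - 8*w^3 + 7*w^2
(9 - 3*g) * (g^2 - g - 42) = -3*g^3 + 12*g^2 + 117*g - 378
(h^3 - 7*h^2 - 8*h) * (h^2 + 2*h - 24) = h^5 - 5*h^4 - 46*h^3 + 152*h^2 + 192*h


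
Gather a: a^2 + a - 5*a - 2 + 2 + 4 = a^2 - 4*a + 4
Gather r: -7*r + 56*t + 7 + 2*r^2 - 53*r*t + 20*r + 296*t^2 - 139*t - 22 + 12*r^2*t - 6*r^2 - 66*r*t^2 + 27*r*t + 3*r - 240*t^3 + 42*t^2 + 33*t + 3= r^2*(12*t - 4) + r*(-66*t^2 - 26*t + 16) - 240*t^3 + 338*t^2 - 50*t - 12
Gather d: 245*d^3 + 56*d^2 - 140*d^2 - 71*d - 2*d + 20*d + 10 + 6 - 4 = 245*d^3 - 84*d^2 - 53*d + 12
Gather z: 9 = 9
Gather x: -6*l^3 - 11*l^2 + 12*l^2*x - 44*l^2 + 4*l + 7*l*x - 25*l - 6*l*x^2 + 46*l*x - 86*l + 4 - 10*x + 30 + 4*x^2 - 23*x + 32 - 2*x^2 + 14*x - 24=-6*l^3 - 55*l^2 - 107*l + x^2*(2 - 6*l) + x*(12*l^2 + 53*l - 19) + 42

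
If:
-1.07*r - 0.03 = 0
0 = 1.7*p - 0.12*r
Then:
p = -0.00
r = -0.03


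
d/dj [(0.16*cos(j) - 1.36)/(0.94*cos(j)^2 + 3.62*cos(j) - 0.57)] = (0.1504*cos(j)^2 - 2.5568*cos(j) - 4.832)*sin(j)/(0.8836*cos(j)^4 + 6.8056*cos(j)^3 + 12.0328*cos(j)^2 - 4.1268*cos(j) + 0.3249)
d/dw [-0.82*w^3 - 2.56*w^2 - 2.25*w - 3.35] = -2.46*w^2 - 5.12*w - 2.25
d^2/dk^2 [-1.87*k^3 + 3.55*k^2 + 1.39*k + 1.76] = 7.1 - 11.22*k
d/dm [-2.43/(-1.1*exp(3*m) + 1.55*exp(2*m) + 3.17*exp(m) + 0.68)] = (-8.019*exp(2*m) + 7.533*exp(m) + 7.7031)*exp(m)/(-1.1*exp(3*m) + 1.55*exp(2*m) + 3.17*exp(m) + 0.68)^2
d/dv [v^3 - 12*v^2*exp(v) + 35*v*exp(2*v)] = -12*v^2*exp(v) + 3*v^2 + 70*v*exp(2*v) - 24*v*exp(v) + 35*exp(2*v)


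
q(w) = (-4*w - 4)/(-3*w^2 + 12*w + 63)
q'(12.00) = -0.04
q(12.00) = 0.23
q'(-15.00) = 0.00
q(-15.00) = -0.07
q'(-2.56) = -1.39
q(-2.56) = 0.49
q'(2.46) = -0.06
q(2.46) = -0.19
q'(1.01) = -0.05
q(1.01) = -0.11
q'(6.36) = -2.61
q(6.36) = -1.64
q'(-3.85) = -0.38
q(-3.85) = -0.41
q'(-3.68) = -0.59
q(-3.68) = -0.49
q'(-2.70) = -2.97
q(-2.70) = 0.78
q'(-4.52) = -0.12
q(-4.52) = -0.27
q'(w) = (-4*w - 4)*(6*w - 12)/(-3*w^2 + 12*w + 63)^2 - 4/(-3*w^2 + 12*w + 63) = 4*(w^2 - 4*w - 2*(w - 2)*(w + 1) - 21)/(3*(-w^2 + 4*w + 21)^2)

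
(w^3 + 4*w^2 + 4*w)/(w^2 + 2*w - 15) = w*(w^2 + 4*w + 4)/(w^2 + 2*w - 15)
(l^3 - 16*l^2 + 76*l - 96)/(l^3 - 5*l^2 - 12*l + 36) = (l - 8)/(l + 3)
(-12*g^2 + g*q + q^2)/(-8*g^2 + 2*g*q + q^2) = (-3*g + q)/(-2*g + q)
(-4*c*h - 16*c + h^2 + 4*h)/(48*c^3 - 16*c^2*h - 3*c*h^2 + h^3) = (-h - 4)/(12*c^2 - c*h - h^2)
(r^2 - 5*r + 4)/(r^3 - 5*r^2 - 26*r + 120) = (r - 1)/(r^2 - r - 30)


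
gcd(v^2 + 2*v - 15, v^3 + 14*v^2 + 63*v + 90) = v + 5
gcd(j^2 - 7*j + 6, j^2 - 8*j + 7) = j - 1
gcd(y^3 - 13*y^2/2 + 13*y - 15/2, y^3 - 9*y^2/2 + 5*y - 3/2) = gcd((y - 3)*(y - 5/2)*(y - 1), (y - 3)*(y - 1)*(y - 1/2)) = y^2 - 4*y + 3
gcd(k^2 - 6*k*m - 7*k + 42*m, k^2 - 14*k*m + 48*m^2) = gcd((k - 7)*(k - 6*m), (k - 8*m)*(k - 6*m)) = k - 6*m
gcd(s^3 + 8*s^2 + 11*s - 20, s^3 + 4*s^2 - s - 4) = s^2 + 3*s - 4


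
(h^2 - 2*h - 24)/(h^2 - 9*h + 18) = (h + 4)/(h - 3)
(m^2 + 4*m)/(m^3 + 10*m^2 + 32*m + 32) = m/(m^2 + 6*m + 8)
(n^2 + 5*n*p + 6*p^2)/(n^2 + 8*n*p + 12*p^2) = (n + 3*p)/(n + 6*p)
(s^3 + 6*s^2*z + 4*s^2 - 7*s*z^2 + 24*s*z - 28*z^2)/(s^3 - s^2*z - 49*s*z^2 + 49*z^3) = (-s - 4)/(-s + 7*z)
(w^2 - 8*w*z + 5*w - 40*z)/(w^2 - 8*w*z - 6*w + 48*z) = (w + 5)/(w - 6)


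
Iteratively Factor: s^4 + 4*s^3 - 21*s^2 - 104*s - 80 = (s + 1)*(s^3 + 3*s^2 - 24*s - 80) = (s + 1)*(s + 4)*(s^2 - s - 20) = (s + 1)*(s + 4)^2*(s - 5)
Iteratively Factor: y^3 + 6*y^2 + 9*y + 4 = (y + 4)*(y^2 + 2*y + 1) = (y + 1)*(y + 4)*(y + 1)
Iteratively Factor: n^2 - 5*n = (n)*(n - 5)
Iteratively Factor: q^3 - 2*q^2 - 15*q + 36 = (q - 3)*(q^2 + q - 12) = (q - 3)^2*(q + 4)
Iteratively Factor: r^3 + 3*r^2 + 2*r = (r + 2)*(r^2 + r) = (r + 1)*(r + 2)*(r)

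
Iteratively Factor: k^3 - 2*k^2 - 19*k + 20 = (k - 5)*(k^2 + 3*k - 4) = (k - 5)*(k - 1)*(k + 4)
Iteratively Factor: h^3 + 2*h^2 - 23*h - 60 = (h + 4)*(h^2 - 2*h - 15) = (h + 3)*(h + 4)*(h - 5)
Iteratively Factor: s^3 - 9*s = (s + 3)*(s^2 - 3*s) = (s - 3)*(s + 3)*(s)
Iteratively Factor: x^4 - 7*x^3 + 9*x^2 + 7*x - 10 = (x - 5)*(x^3 - 2*x^2 - x + 2) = (x - 5)*(x + 1)*(x^2 - 3*x + 2) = (x - 5)*(x - 2)*(x + 1)*(x - 1)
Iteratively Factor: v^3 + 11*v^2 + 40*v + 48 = (v + 4)*(v^2 + 7*v + 12) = (v + 4)^2*(v + 3)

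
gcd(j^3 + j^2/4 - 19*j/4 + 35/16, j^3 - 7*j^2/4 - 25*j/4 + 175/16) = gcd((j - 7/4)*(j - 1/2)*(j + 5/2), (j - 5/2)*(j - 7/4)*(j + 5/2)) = j^2 + 3*j/4 - 35/8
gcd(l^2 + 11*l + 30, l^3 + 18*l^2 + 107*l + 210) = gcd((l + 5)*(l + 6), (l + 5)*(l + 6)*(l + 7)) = l^2 + 11*l + 30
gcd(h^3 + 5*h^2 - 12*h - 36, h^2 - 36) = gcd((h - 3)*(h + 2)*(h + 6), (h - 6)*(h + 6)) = h + 6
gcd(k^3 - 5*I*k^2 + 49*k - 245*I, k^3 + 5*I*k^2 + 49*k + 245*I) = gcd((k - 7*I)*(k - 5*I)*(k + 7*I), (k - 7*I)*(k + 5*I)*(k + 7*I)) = k^2 + 49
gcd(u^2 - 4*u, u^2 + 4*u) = u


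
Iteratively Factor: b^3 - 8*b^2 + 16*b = (b - 4)*(b^2 - 4*b) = (b - 4)^2*(b)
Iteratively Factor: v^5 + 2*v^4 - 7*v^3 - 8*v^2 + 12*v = (v)*(v^4 + 2*v^3 - 7*v^2 - 8*v + 12) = v*(v - 1)*(v^3 + 3*v^2 - 4*v - 12) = v*(v - 2)*(v - 1)*(v^2 + 5*v + 6) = v*(v - 2)*(v - 1)*(v + 3)*(v + 2)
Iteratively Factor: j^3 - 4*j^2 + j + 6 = (j + 1)*(j^2 - 5*j + 6) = (j - 3)*(j + 1)*(j - 2)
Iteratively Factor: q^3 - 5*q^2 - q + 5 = (q + 1)*(q^2 - 6*q + 5) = (q - 5)*(q + 1)*(q - 1)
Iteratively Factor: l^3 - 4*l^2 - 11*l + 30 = (l - 2)*(l^2 - 2*l - 15) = (l - 5)*(l - 2)*(l + 3)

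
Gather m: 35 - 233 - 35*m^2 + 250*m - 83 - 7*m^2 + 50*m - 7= -42*m^2 + 300*m - 288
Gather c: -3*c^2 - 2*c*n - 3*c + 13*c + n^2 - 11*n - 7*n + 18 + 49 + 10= -3*c^2 + c*(10 - 2*n) + n^2 - 18*n + 77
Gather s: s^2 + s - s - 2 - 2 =s^2 - 4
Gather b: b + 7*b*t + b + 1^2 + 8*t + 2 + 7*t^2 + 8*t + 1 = b*(7*t + 2) + 7*t^2 + 16*t + 4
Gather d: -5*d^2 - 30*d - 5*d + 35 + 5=-5*d^2 - 35*d + 40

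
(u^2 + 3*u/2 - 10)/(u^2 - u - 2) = (-u^2 - 3*u/2 + 10)/(-u^2 + u + 2)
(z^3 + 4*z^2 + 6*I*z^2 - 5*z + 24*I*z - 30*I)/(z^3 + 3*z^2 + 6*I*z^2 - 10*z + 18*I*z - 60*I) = (z - 1)/(z - 2)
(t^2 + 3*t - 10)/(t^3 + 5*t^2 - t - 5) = (t - 2)/(t^2 - 1)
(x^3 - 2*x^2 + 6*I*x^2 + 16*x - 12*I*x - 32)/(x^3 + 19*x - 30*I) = (x^2 + x*(-2 + 8*I) - 16*I)/(x^2 + 2*I*x + 15)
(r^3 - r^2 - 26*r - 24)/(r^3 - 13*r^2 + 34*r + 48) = (r + 4)/(r - 8)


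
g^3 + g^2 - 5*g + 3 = (g - 1)^2*(g + 3)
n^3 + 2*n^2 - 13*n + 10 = (n - 2)*(n - 1)*(n + 5)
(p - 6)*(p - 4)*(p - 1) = p^3 - 11*p^2 + 34*p - 24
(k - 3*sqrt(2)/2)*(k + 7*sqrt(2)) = k^2 + 11*sqrt(2)*k/2 - 21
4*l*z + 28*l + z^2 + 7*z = (4*l + z)*(z + 7)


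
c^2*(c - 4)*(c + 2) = c^4 - 2*c^3 - 8*c^2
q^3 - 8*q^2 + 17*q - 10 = (q - 5)*(q - 2)*(q - 1)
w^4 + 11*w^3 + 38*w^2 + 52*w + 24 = (w + 1)*(w + 2)^2*(w + 6)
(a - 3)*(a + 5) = a^2 + 2*a - 15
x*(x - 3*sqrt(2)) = x^2 - 3*sqrt(2)*x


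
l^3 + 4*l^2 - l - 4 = (l - 1)*(l + 1)*(l + 4)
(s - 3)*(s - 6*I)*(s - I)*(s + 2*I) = s^4 - 3*s^3 - 5*I*s^3 + 8*s^2 + 15*I*s^2 - 24*s - 12*I*s + 36*I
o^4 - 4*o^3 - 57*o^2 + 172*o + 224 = (o - 8)*(o - 4)*(o + 1)*(o + 7)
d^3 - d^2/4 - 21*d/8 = d*(d - 7/4)*(d + 3/2)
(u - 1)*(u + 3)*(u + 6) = u^3 + 8*u^2 + 9*u - 18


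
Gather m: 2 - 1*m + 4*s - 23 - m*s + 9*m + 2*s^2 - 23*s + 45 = m*(8 - s) + 2*s^2 - 19*s + 24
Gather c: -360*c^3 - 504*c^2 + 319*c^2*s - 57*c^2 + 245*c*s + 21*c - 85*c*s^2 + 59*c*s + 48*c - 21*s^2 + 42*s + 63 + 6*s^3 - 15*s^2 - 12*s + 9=-360*c^3 + c^2*(319*s - 561) + c*(-85*s^2 + 304*s + 69) + 6*s^3 - 36*s^2 + 30*s + 72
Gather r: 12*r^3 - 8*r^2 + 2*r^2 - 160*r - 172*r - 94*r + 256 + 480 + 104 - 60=12*r^3 - 6*r^2 - 426*r + 780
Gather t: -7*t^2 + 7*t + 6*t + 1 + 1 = -7*t^2 + 13*t + 2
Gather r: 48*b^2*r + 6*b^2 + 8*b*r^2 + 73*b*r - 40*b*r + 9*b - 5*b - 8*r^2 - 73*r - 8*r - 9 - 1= 6*b^2 + 4*b + r^2*(8*b - 8) + r*(48*b^2 + 33*b - 81) - 10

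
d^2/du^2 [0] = 0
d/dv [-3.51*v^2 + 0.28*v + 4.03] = 0.28 - 7.02*v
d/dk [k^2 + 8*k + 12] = 2*k + 8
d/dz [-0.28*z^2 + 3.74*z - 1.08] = 3.74 - 0.56*z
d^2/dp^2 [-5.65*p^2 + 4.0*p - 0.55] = -11.3000000000000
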